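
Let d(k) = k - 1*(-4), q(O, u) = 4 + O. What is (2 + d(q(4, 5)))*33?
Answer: 462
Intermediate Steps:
d(k) = 4 + k (d(k) = k + 4 = 4 + k)
(2 + d(q(4, 5)))*33 = (2 + (4 + (4 + 4)))*33 = (2 + (4 + 8))*33 = (2 + 12)*33 = 14*33 = 462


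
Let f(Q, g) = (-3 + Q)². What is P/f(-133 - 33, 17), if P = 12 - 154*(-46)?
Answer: 7096/28561 ≈ 0.24845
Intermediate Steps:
P = 7096 (P = 12 + 7084 = 7096)
P/f(-133 - 33, 17) = 7096/((-3 + (-133 - 33))²) = 7096/((-3 - 166)²) = 7096/((-169)²) = 7096/28561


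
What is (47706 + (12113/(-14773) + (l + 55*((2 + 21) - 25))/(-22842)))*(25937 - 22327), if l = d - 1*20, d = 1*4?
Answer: 3228517251814960/18746937 ≈ 1.7222e+8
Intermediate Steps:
d = 4
l = -16 (l = 4 - 1*20 = 4 - 20 = -16)
(47706 + (12113/(-14773) + (l + 55*((2 + 21) - 25))/(-22842)))*(25937 - 22327) = (47706 + (12113/(-14773) + (-16 + 55*((2 + 21) - 25))/(-22842)))*(25937 - 22327) = (47706 + (12113*(-1/14773) + (-16 + 55*(23 - 25))*(-1/22842)))*3610 = (47706 + (-12113/14773 + (-16 + 55*(-2))*(-1/22842)))*3610 = (47706 + (-12113/14773 + (-16 - 110)*(-1/22842)))*3610 = (47706 + (-12113/14773 - 126*(-1/22842)))*3610 = (47706 + (-12113/14773 + 7/1269))*3610 = (47706 - 15267986/18746937)*3610 = (894326108536/18746937)*3610 = 3228517251814960/18746937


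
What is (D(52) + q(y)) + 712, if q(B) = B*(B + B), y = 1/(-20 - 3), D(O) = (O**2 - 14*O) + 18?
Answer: 1431476/529 ≈ 2706.0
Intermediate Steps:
D(O) = 18 + O**2 - 14*O
y = -1/23 (y = 1/(-23) = -1/23 ≈ -0.043478)
q(B) = 2*B**2 (q(B) = B*(2*B) = 2*B**2)
(D(52) + q(y)) + 712 = ((18 + 52**2 - 14*52) + 2*(-1/23)**2) + 712 = ((18 + 2704 - 728) + 2*(1/529)) + 712 = (1994 + 2/529) + 712 = 1054828/529 + 712 = 1431476/529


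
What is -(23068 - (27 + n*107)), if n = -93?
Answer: -32992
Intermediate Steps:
-(23068 - (27 + n*107)) = -(23068 - (27 - 93*107)) = -(23068 - (27 - 9951)) = -(23068 - 1*(-9924)) = -(23068 + 9924) = -1*32992 = -32992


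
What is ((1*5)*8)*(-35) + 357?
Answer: -1043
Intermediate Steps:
((1*5)*8)*(-35) + 357 = (5*8)*(-35) + 357 = 40*(-35) + 357 = -1400 + 357 = -1043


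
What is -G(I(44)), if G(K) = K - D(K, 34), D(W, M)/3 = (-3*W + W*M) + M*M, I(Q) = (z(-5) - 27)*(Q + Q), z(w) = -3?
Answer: -239412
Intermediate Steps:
I(Q) = -60*Q (I(Q) = (-3 - 27)*(Q + Q) = -60*Q)
D(W, M) = -9*W + 3*M² + 3*M*W (D(W, M) = 3*((-3*W + W*M) + M*M) = 3*((-3*W + M*W) + M²) = 3*(M² - 3*W + M*W) = -9*W + 3*M² + 3*M*W)
G(K) = -3468 - 92*K (G(K) = K - (-9*K + 3*34² + 3*34*K) = K - (-9*K + 3*1156 + 102*K) = K - (-9*K + 3468 + 102*K) = K - (3468 + 93*K) = K + (-3468 - 93*K) = -3468 - 92*K)
-G(I(44)) = -(-3468 - (-5520)*44) = -(-3468 - 92*(-2640)) = -(-3468 + 242880) = -1*239412 = -239412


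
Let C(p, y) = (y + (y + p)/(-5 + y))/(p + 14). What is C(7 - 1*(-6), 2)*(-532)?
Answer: 532/9 ≈ 59.111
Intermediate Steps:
C(p, y) = (y + (p + y)/(-5 + y))/(14 + p)
C(7 - 1*(-6), 2)*(-532) = (((7 - 1*(-6)) + 2**2 - 4*2)/(-70 - 5*(7 - 1*(-6)) + 14*2 + (7 - 1*(-6))*2))*(-532) = (((7 + 6) + 4 - 8)/(-70 - 5*(7 + 6) + 28 + (7 + 6)*2))*(-532) = ((13 + 4 - 8)/(-70 - 5*13 + 28 + 13*2))*(-532) = (9/(-70 - 65 + 28 + 26))*(-532) = (9/(-81))*(-532) = -1/81*9*(-532) = -1/9*(-532) = 532/9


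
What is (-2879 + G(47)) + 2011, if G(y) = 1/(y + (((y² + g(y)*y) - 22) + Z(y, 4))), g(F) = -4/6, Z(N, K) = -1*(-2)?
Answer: -5740949/6614 ≈ -868.00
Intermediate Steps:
Z(N, K) = 2
g(F) = -⅔ (g(F) = -4*⅙ = -⅔)
G(y) = 1/(-20 + y² + y/3) (G(y) = 1/(y + (((y² - 2*y/3) - 22) + 2)) = 1/(y + ((-22 + y² - 2*y/3) + 2)) = 1/(y + (-20 + y² - 2*y/3)) = 1/(-20 + y² + y/3))
(-2879 + G(47)) + 2011 = (-2879 + 3/(-60 + 47 + 3*47²)) + 2011 = (-2879 + 3/(-60 + 47 + 3*2209)) + 2011 = (-2879 + 3/(-60 + 47 + 6627)) + 2011 = (-2879 + 3/6614) + 2011 = -19041703/6614 + 2011 = -5740949/6614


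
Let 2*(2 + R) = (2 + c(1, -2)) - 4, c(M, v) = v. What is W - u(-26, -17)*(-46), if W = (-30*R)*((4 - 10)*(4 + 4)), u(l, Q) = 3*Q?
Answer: -8106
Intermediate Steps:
R = -4 (R = -2 + ((2 - 2) - 4)/2 = -2 + (0 - 4)/2 = -2 + (½)*(-4) = -2 - 2 = -4)
W = -5760 (W = (-30*(-4))*((4 - 10)*(4 + 4)) = 120*(-6*8) = 120*(-48) = -5760)
W - u(-26, -17)*(-46) = -5760 - 3*(-17)*(-46) = -5760 - (-51)*(-46) = -5760 - 1*2346 = -5760 - 2346 = -8106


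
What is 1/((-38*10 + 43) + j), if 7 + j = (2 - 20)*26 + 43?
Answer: -1/769 ≈ -0.0013004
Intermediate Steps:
j = -432 (j = -7 + ((2 - 20)*26 + 43) = -7 + (-18*26 + 43) = -7 + (-468 + 43) = -7 - 425 = -432)
1/((-38*10 + 43) + j) = 1/((-38*10 + 43) - 432) = 1/((-380 + 43) - 432) = 1/(-337 - 432) = 1/(-769) = -1/769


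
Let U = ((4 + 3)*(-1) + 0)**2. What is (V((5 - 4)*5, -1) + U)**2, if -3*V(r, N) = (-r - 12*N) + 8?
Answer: 1936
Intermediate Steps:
V(r, N) = -8/3 + 4*N + r/3 (V(r, N) = -((-r - 12*N) + 8)/3 = -(8 - r - 12*N)/3 = -8/3 + 4*N + r/3)
U = 49 (U = (7*(-1) + 0)**2 = (-7 + 0)**2 = (-7)**2 = 49)
(V((5 - 4)*5, -1) + U)**2 = ((-8/3 + 4*(-1) + ((5 - 4)*5)/3) + 49)**2 = ((-8/3 - 4 + (1*5)/3) + 49)**2 = ((-8/3 - 4 + (1/3)*5) + 49)**2 = ((-8/3 - 4 + 5/3) + 49)**2 = (-5 + 49)**2 = 44**2 = 1936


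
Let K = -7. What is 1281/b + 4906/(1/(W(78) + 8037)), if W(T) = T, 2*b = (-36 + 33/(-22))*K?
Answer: 995304994/25 ≈ 3.9812e+7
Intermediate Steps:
b = 525/4 (b = ((-36 + 33/(-22))*(-7))/2 = ((-36 + 33*(-1/22))*(-7))/2 = ((-36 - 3/2)*(-7))/2 = (-75/2*(-7))/2 = (½)*(525/2) = 525/4 ≈ 131.25)
1281/b + 4906/(1/(W(78) + 8037)) = 1281/(525/4) + 4906/(1/(78 + 8037)) = 1281*(4/525) + 4906/(1/8115) = 244/25 + 4906/(1/8115) = 244/25 + 4906*8115 = 244/25 + 39812190 = 995304994/25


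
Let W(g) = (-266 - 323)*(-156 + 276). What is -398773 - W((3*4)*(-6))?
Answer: -328093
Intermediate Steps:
W(g) = -70680 (W(g) = -589*120 = -70680)
-398773 - W((3*4)*(-6)) = -398773 - 1*(-70680) = -398773 + 70680 = -328093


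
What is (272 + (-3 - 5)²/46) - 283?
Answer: -221/23 ≈ -9.6087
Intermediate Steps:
(272 + (-3 - 5)²/46) - 283 = (272 + (-8)²*(1/46)) - 283 = (272 + 64*(1/46)) - 283 = (272 + 32/23) - 283 = 6288/23 - 283 = -221/23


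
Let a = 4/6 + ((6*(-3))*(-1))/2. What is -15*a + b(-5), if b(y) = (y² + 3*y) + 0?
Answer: -135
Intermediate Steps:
b(y) = y² + 3*y
a = 29/3 (a = 4*(⅙) - 18*(-1)*(½) = ⅔ + 18*(½) = ⅔ + 9 = 29/3 ≈ 9.6667)
-15*a + b(-5) = -15*29/3 - 5*(3 - 5) = -145 - 5*(-2) = -145 + 10 = -135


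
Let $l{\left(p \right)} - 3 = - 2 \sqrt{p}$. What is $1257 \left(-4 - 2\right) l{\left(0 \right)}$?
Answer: $-22626$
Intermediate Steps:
$l{\left(p \right)} = 3 - 2 \sqrt{p}$
$1257 \left(-4 - 2\right) l{\left(0 \right)} = 1257 \left(-4 - 2\right) \left(3 - 2 \sqrt{0}\right) = 1257 \left(- 6 \left(3 - 0\right)\right) = 1257 \left(- 6 \left(3 + 0\right)\right) = 1257 \left(\left(-6\right) 3\right) = 1257 \left(-18\right) = -22626$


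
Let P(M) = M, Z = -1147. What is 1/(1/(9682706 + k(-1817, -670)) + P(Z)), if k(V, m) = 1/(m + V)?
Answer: -24080889821/27620780622200 ≈ -0.00087184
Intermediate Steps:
k(V, m) = 1/(V + m)
1/(1/(9682706 + k(-1817, -670)) + P(Z)) = 1/(1/(9682706 + 1/(-1817 - 670)) - 1147) = 1/(1/(9682706 + 1/(-2487)) - 1147) = 1/(1/(9682706 - 1/2487) - 1147) = 1/(1/(24080889821/2487) - 1147) = 1/(2487/24080889821 - 1147) = 1/(-27620780622200/24080889821) = -24080889821/27620780622200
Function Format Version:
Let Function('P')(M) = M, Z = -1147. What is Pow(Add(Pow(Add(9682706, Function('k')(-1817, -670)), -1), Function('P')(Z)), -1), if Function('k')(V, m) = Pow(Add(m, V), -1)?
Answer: Rational(-24080889821, 27620780622200) ≈ -0.00087184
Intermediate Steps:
Function('k')(V, m) = Pow(Add(V, m), -1)
Pow(Add(Pow(Add(9682706, Function('k')(-1817, -670)), -1), Function('P')(Z)), -1) = Pow(Add(Pow(Add(9682706, Pow(Add(-1817, -670), -1)), -1), -1147), -1) = Pow(Add(Pow(Add(9682706, Pow(-2487, -1)), -1), -1147), -1) = Pow(Add(Pow(Add(9682706, Rational(-1, 2487)), -1), -1147), -1) = Pow(Add(Pow(Rational(24080889821, 2487), -1), -1147), -1) = Pow(Add(Rational(2487, 24080889821), -1147), -1) = Pow(Rational(-27620780622200, 24080889821), -1) = Rational(-24080889821, 27620780622200)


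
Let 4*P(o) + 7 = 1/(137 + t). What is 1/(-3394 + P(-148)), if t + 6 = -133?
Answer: -8/27167 ≈ -0.00029447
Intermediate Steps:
t = -139 (t = -6 - 133 = -139)
P(o) = -15/8 (P(o) = -7/4 + 1/(4*(137 - 139)) = -7/4 + (¼)/(-2) = -7/4 + (¼)*(-½) = -7/4 - ⅛ = -15/8)
1/(-3394 + P(-148)) = 1/(-3394 - 15/8) = 1/(-27167/8) = -8/27167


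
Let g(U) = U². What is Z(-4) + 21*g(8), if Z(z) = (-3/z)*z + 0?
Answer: 1341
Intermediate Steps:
Z(z) = -3 (Z(z) = -3 + 0 = -3)
Z(-4) + 21*g(8) = -3 + 21*8² = -3 + 21*64 = -3 + 1344 = 1341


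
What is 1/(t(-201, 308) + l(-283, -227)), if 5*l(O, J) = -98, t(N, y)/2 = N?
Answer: -5/2108 ≈ -0.0023719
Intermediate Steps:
t(N, y) = 2*N
l(O, J) = -98/5 (l(O, J) = (⅕)*(-98) = -98/5)
1/(t(-201, 308) + l(-283, -227)) = 1/(2*(-201) - 98/5) = 1/(-402 - 98/5) = 1/(-2108/5) = -5/2108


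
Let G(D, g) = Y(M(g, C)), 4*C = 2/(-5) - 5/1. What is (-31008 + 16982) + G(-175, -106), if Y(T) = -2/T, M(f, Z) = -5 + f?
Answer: -1556884/111 ≈ -14026.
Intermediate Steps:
C = -27/20 (C = (2/(-5) - 5/1)/4 = (2*(-⅕) - 5*1)/4 = (-⅖ - 5)/4 = (¼)*(-27/5) = -27/20 ≈ -1.3500)
G(D, g) = -2/(-5 + g)
(-31008 + 16982) + G(-175, -106) = (-31008 + 16982) - 2/(-5 - 106) = -14026 - 2/(-111) = -14026 - 2*(-1/111) = -14026 + 2/111 = -1556884/111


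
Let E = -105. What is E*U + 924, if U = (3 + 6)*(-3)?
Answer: 3759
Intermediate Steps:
U = -27 (U = 9*(-3) = -27)
E*U + 924 = -105*(-27) + 924 = 2835 + 924 = 3759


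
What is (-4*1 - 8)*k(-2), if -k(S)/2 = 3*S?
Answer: -144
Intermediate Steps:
k(S) = -6*S
(-4*1 - 8)*k(-2) = (-4*1 - 8)*(-6*(-2)) = (-4 - 8)*12 = -12*12 = -144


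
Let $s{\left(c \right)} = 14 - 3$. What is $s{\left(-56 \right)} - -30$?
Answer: $41$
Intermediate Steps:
$s{\left(c \right)} = 11$ ($s{\left(c \right)} = 14 - 3 = 11$)
$s{\left(-56 \right)} - -30 = 11 - -30 = 11 + 30 = 41$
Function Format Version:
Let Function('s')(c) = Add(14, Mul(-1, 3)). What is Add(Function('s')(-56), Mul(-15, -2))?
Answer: 41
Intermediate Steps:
Function('s')(c) = 11 (Function('s')(c) = Add(14, -3) = 11)
Add(Function('s')(-56), Mul(-15, -2)) = Add(11, Mul(-15, -2)) = Add(11, 30) = 41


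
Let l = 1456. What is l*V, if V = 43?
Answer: 62608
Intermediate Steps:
l*V = 1456*43 = 62608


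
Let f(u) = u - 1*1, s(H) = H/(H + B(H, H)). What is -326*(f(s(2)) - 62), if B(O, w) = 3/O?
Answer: 142462/7 ≈ 20352.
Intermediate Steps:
s(H) = H/(H + 3/H)
f(u) = -1 + u (f(u) = u - 1 = -1 + u)
-326*(f(s(2)) - 62) = -326*((-1 + 2²/(3 + 2²)) - 62) = -326*((-1 + 4/(3 + 4)) - 62) = -326*((-1 + 4/7) - 62) = -326*(-3/7 - 62) = -326*(-437/7) = 142462/7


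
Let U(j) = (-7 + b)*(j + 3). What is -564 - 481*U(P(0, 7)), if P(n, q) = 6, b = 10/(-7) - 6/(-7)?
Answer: 225489/7 ≈ 32213.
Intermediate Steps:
b = -4/7 (b = 10*(-⅐) - 6*(-⅐) = -10/7 + 6/7 = -4/7 ≈ -0.57143)
U(j) = -159/7 - 53*j/7 (U(j) = (-7 - 4/7)*(j + 3) = -53*(3 + j)/7 = -159/7 - 53*j/7)
-564 - 481*U(P(0, 7)) = -564 - 481*(-159/7 - 53/7*6) = -564 - 481*(-159/7 - 318/7) = -564 - 481*(-477/7) = -564 + 229437/7 = 225489/7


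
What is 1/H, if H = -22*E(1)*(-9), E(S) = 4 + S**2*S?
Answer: 1/990 ≈ 0.0010101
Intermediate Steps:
E(S) = 4 + S**3
H = 990 (H = -22*(4 + 1**3)*(-9) = -22*(4 + 1)*(-9) = -22*5*(-9) = -110*(-9) = 990)
1/H = 1/990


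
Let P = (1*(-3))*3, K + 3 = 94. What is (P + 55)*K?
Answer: 4186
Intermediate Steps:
K = 91 (K = -3 + 94 = 91)
P = -9 (P = -3*3 = -9)
(P + 55)*K = (-9 + 55)*91 = 46*91 = 4186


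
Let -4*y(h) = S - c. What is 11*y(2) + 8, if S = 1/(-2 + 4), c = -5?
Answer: -57/8 ≈ -7.1250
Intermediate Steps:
S = ½ (S = 1/2 = ½ ≈ 0.50000)
y(h) = -11/8 (y(h) = -(½ - 1*(-5))/4 = -(½ + 5)/4 = -¼*11/2 = -11/8)
11*y(2) + 8 = 11*(-11/8) + 8 = -121/8 + 8 = -57/8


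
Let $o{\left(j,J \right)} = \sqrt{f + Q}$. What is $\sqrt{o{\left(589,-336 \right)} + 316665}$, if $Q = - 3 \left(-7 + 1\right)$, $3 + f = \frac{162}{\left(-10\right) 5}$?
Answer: $\frac{\sqrt{7916625 + 35 \sqrt{6}}}{5} \approx 562.73$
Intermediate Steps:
$f = - \frac{156}{25}$ ($f = -3 + \frac{162}{\left(-10\right) 5} = -3 + \frac{162}{-50} = -3 + 162 \left(- \frac{1}{50}\right) = -3 - \frac{81}{25} = - \frac{156}{25} \approx -6.24$)
$Q = 18$ ($Q = \left(-3\right) \left(-6\right) = 18$)
$o{\left(j,J \right)} = \frac{7 \sqrt{6}}{5}$ ($o{\left(j,J \right)} = \sqrt{- \frac{156}{25} + 18} = \sqrt{\frac{294}{25}} = \frac{7 \sqrt{6}}{5}$)
$\sqrt{o{\left(589,-336 \right)} + 316665} = \sqrt{\frac{7 \sqrt{6}}{5} + 316665} = \sqrt{316665 + \frac{7 \sqrt{6}}{5}}$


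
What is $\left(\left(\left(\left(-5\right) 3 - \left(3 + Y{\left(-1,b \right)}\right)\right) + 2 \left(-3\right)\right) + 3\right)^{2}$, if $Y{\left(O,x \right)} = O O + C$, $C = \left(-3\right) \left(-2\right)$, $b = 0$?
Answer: $784$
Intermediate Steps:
$C = 6$
$Y{\left(O,x \right)} = 6 + O^{2}$ ($Y{\left(O,x \right)} = O O + 6 = O^{2} + 6 = 6 + O^{2}$)
$\left(\left(\left(\left(-5\right) 3 - \left(3 + Y{\left(-1,b \right)}\right)\right) + 2 \left(-3\right)\right) + 3\right)^{2} = \left(\left(\left(\left(-5\right) 3 - 10\right) + 2 \left(-3\right)\right) + 3\right)^{2} = \left(\left(\left(-15 - 10\right) - 6\right) + 3\right)^{2} = \left(\left(-25 - 6\right) + 3\right)^{2} = \left(-31 + 3\right)^{2} = \left(-28\right)^{2} = 784$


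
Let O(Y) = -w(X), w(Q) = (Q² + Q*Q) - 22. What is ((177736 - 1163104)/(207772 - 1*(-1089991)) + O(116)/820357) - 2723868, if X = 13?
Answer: -2899909568569809872/1064628961391 ≈ -2.7239e+6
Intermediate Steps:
w(Q) = -22 + 2*Q² (w(Q) = (Q² + Q²) - 22 = 2*Q² - 22 = -22 + 2*Q²)
O(Y) = -316 (O(Y) = -(-22 + 2*13²) = -(-22 + 2*169) = -(-22 + 338) = -1*316 = -316)
((177736 - 1163104)/(207772 - 1*(-1089991)) + O(116)/820357) - 2723868 = ((177736 - 1163104)/(207772 - 1*(-1089991)) - 316/820357) - 2723868 = (-985368/(207772 + 1089991) - 316*1/820357) - 2723868 = (-985368/1297763 - 316/820357) - 2723868 = -808763629484/1064628961391 - 2723868 = -2899909568569809872/1064628961391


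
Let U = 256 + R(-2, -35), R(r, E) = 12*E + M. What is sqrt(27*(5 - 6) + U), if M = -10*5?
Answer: I*sqrt(241) ≈ 15.524*I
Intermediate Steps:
M = -50
R(r, E) = -50 + 12*E (R(r, E) = 12*E - 50 = -50 + 12*E)
U = -214 (U = 256 + (-50 + 12*(-35)) = 256 + (-50 - 420) = 256 - 470 = -214)
sqrt(27*(5 - 6) + U) = sqrt(27*(5 - 6) - 214) = sqrt(27*(-1) - 214) = sqrt(-27 - 214) = sqrt(-241) = I*sqrt(241)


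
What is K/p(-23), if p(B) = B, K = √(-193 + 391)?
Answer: -3*√22/23 ≈ -0.61179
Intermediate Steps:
K = 3*√22 (K = √198 = 3*√22 ≈ 14.071)
K/p(-23) = (3*√22)/(-23) = (3*√22)*(-1/23) = -3*√22/23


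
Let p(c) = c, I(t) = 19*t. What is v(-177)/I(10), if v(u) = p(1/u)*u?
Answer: 1/190 ≈ 0.0052632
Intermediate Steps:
v(u) = 1 (v(u) = u/u = 1)
v(-177)/I(10) = 1/(19*10) = 1/190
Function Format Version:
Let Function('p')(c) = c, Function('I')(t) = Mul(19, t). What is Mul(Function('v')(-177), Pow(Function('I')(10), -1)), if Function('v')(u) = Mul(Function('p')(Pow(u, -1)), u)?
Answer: Rational(1, 190) ≈ 0.0052632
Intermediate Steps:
Function('v')(u) = 1 (Function('v')(u) = Mul(Pow(u, -1), u) = 1)
Mul(Function('v')(-177), Pow(Function('I')(10), -1)) = Mul(1, Pow(Mul(19, 10), -1)) = Mul(1, Pow(190, -1)) = Mul(1, Rational(1, 190)) = Rational(1, 190)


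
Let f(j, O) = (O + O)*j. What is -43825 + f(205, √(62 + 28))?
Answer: -43825 + 1230*√10 ≈ -39935.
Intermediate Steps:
f(j, O) = 2*O*j (f(j, O) = (2*O)*j = 2*O*j)
-43825 + f(205, √(62 + 28)) = -43825 + 2*√(62 + 28)*205 = -43825 + 2*√90*205 = -43825 + 2*(3*√10)*205 = -43825 + 1230*√10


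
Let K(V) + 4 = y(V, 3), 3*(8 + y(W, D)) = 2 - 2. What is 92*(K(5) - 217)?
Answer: -21068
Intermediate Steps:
y(W, D) = -8 (y(W, D) = -8 + (2 - 2)/3 = -8 + (⅓)*0 = -8 + 0 = -8)
K(V) = -12 (K(V) = -4 - 8 = -12)
92*(K(5) - 217) = 92*(-12 - 217) = 92*(-229) = -21068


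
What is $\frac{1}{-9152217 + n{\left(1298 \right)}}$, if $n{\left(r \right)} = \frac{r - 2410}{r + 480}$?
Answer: $- \frac{889}{8136321469} \approx -1.0926 \cdot 10^{-7}$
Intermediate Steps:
$n{\left(r \right)} = \frac{-2410 + r}{480 + r}$
$\frac{1}{-9152217 + n{\left(1298 \right)}} = \frac{1}{-9152217 + \frac{-2410 + 1298}{480 + 1298}} = \frac{1}{-9152217 + \frac{1}{1778} \left(-1112\right)} = \frac{1}{-9152217 - \frac{556}{889}} = \frac{1}{- \frac{8136321469}{889}} = - \frac{889}{8136321469}$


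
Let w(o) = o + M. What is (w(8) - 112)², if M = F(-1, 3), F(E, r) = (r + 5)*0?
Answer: 10816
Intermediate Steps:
F(E, r) = 0 (F(E, r) = (5 + r)*0 = 0)
M = 0
w(o) = o (w(o) = o + 0 = o)
(w(8) - 112)² = (8 - 112)² = (-104)² = 10816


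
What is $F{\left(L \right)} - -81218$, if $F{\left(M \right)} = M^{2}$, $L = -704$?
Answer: $576834$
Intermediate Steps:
$F{\left(L \right)} - -81218 = \left(-704\right)^{2} - -81218 = 495616 + 81218 = 576834$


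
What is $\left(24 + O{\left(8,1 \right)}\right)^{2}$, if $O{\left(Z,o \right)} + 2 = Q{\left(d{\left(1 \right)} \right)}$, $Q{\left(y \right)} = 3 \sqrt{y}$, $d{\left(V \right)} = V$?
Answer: $625$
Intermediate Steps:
$O{\left(Z,o \right)} = 1$ ($O{\left(Z,o \right)} = -2 + 3 \sqrt{1} = -2 + 3 \cdot 1 = -2 + 3 = 1$)
$\left(24 + O{\left(8,1 \right)}\right)^{2} = \left(24 + 1\right)^{2} = 25^{2} = 625$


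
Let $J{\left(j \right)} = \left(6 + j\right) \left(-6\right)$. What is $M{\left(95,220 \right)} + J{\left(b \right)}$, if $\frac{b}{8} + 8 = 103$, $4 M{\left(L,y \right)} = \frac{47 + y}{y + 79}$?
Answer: $- \frac{5496549}{1196} \approx -4595.8$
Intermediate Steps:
$M{\left(L,y \right)} = \frac{47 + y}{4 \left(79 + y\right)}$ ($M{\left(L,y \right)} = \frac{\left(47 + y\right) \frac{1}{y + 79}}{4} = \frac{\left(47 + y\right) \frac{1}{79 + y}}{4} = \frac{\frac{1}{79 + y} \left(47 + y\right)}{4} = \frac{47 + y}{4 \left(79 + y\right)}$)
$b = 760$ ($b = -64 + 8 \cdot 103 = -64 + 824 = 760$)
$J{\left(j \right)} = -36 - 6 j$
$M{\left(95,220 \right)} + J{\left(b \right)} = \frac{47 + 220}{4 \left(79 + 220\right)} - 4596 = \frac{1}{4} \cdot \frac{1}{299} \cdot 267 - 4596 = \frac{267}{1196} - 4596 = - \frac{5496549}{1196}$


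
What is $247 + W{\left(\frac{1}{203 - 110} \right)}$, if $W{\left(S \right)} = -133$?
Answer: $114$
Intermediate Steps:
$247 + W{\left(\frac{1}{203 - 110} \right)} = 247 - 133 = 114$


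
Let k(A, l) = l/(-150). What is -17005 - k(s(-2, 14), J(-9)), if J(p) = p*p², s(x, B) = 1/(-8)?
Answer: -850493/50 ≈ -17010.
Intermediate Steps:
s(x, B) = -⅛
J(p) = p³
k(A, l) = -l/150 (k(A, l) = l*(-1/150) = -l/150)
-17005 - k(s(-2, 14), J(-9)) = -17005 - (-1)*(-9)³/150 = -17005 - (-1)*(-729)/150 = -17005 - 1*243/50 = -17005 - 243/50 = -850493/50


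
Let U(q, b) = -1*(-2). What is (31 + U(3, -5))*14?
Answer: 462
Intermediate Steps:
U(q, b) = 2
(31 + U(3, -5))*14 = (31 + 2)*14 = 33*14 = 462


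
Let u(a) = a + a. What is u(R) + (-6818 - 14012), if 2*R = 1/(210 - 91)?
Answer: -2478769/119 ≈ -20830.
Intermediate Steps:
R = 1/238 (R = 1/(2*(210 - 91)) = (1/2)/119 = (1/2)*(1/119) = 1/238 ≈ 0.0042017)
u(a) = 2*a
u(R) + (-6818 - 14012) = 2*(1/238) + (-6818 - 14012) = 1/119 - 20830 = -2478769/119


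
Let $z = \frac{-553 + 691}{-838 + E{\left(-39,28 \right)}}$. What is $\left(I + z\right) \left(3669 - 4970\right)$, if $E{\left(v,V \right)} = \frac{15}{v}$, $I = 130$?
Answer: $- \frac{613671292}{3633} \approx -1.6892 \cdot 10^{5}$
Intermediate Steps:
$z = - \frac{598}{3633}$ ($z = \frac{-553 + 691}{-838 + \frac{15}{-39}} = \frac{138}{-838 + 15 \left(- \frac{1}{39}\right)} = \frac{138}{-838 - \frac{5}{13}} = \frac{138}{- \frac{10899}{13}} = 138 \left(- \frac{13}{10899}\right) = - \frac{598}{3633} \approx -0.1646$)
$\left(I + z\right) \left(3669 - 4970\right) = \left(130 - \frac{598}{3633}\right) \left(3669 - 4970\right) = \frac{471692}{3633} \left(-1301\right) = - \frac{613671292}{3633}$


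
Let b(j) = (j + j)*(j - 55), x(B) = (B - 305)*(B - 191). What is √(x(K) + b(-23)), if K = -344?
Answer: √350803 ≈ 592.29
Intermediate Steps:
x(B) = (-305 + B)*(-191 + B)
b(j) = 2*j*(-55 + j) (b(j) = (2*j)*(-55 + j) = 2*j*(-55 + j))
√(x(K) + b(-23)) = √((58255 + (-344)² - 496*(-344)) + 2*(-23)*(-55 - 23)) = √((58255 + 118336 + 170624) + 2*(-23)*(-78)) = √(347215 + 3588) = √350803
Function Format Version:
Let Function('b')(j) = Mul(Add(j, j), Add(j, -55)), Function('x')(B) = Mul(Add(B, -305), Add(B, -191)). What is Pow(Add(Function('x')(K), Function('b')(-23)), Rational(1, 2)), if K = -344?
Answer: Pow(350803, Rational(1, 2)) ≈ 592.29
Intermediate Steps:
Function('x')(B) = Mul(Add(-305, B), Add(-191, B))
Function('b')(j) = Mul(2, j, Add(-55, j)) (Function('b')(j) = Mul(Mul(2, j), Add(-55, j)) = Mul(2, j, Add(-55, j)))
Pow(Add(Function('x')(K), Function('b')(-23)), Rational(1, 2)) = Pow(Add(Add(58255, Pow(-344, 2), Mul(-496, -344)), Mul(2, -23, Add(-55, -23))), Rational(1, 2)) = Pow(Add(Add(58255, 118336, 170624), Mul(2, -23, -78)), Rational(1, 2)) = Pow(Add(347215, 3588), Rational(1, 2)) = Pow(350803, Rational(1, 2))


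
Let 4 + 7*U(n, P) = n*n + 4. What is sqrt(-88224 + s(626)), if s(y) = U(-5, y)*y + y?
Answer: 4*I*sqrt(261422)/7 ≈ 292.17*I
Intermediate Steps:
U(n, P) = n**2/7 (U(n, P) = -4/7 + (n*n + 4)/7 = -4/7 + (n**2 + 4)/7 = -4/7 + (4 + n**2)/7 = -4/7 + (4/7 + n**2/7) = n**2/7)
s(y) = 32*y/7 (s(y) = ((1/7)*(-5)**2)*y + y = ((1/7)*25)*y + y = 25*y/7 + y = 32*y/7)
sqrt(-88224 + s(626)) = sqrt(-88224 + (32/7)*626) = sqrt(-88224 + 20032/7) = sqrt(-597536/7) = 4*I*sqrt(261422)/7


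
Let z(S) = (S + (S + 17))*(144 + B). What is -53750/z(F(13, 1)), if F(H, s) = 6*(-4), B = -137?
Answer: 53750/217 ≈ 247.70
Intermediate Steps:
F(H, s) = -24
z(S) = 119 + 14*S (z(S) = (S + (S + 17))*(144 - 137) = (S + (17 + S))*7 = (17 + 2*S)*7 = 119 + 14*S)
-53750/z(F(13, 1)) = -53750/(119 + 14*(-24)) = -53750/(119 - 336) = -53750/(-217) = -53750*(-1/217) = 53750/217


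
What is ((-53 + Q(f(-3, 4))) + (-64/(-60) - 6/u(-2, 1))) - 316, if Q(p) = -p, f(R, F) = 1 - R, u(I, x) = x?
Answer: -5669/15 ≈ -377.93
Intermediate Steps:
((-53 + Q(f(-3, 4))) + (-64/(-60) - 6/u(-2, 1))) - 316 = ((-53 - (1 - 1*(-3))) + (-64/(-60) - 6/1)) - 316 = ((-53 - (1 + 3)) + (-64*(-1/60) - 6*1)) - 316 = ((-53 - 1*4) + (16/15 - 6)) - 316 = ((-53 - 4) - 74/15) - 316 = (-57 - 74/15) - 316 = -929/15 - 316 = -5669/15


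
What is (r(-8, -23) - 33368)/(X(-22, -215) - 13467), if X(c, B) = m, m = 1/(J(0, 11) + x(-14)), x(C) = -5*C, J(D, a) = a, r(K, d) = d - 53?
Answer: 1354482/545413 ≈ 2.4834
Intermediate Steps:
r(K, d) = -53 + d
m = 1/81 (m = 1/(11 - 5*(-14)) = 1/(11 + 70) = 1/81 ≈ 0.012346)
X(c, B) = 1/81
(r(-8, -23) - 33368)/(X(-22, -215) - 13467) = ((-53 - 23) - 33368)/(1/81 - 13467) = (-76 - 33368)/(-1090826/81) = -33444*(-81/1090826) = 1354482/545413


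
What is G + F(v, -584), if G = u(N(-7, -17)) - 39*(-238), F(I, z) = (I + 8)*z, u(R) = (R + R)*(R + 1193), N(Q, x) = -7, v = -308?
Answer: 167878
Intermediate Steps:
u(R) = 2*R*(1193 + R) (u(R) = (2*R)*(1193 + R) = 2*R*(1193 + R))
F(I, z) = z*(8 + I) (F(I, z) = (8 + I)*z = z*(8 + I))
G = -7322 (G = 2*(-7)*(1193 - 7) - 39*(-238) = 2*(-7)*1186 + 9282 = -16604 + 9282 = -7322)
G + F(v, -584) = -7322 - 584*(8 - 308) = -7322 - 584*(-300) = -7322 + 175200 = 167878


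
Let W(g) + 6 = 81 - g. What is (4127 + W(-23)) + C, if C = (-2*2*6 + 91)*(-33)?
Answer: 2014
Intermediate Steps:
W(g) = 75 - g (W(g) = -6 + (81 - g) = 75 - g)
C = -2211 (C = (-4*6 + 91)*(-33) = (-24 + 91)*(-33) = 67*(-33) = -2211)
(4127 + W(-23)) + C = (4127 + (75 - 1*(-23))) - 2211 = (4127 + (75 + 23)) - 2211 = (4127 + 98) - 2211 = 4225 - 2211 = 2014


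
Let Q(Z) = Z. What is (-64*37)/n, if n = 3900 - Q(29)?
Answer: -2368/3871 ≈ -0.61173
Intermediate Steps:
n = 3871 (n = 3900 - 1*29 = 3900 - 29 = 3871)
(-64*37)/n = -64*37/3871 = -2368*1/3871 = -2368/3871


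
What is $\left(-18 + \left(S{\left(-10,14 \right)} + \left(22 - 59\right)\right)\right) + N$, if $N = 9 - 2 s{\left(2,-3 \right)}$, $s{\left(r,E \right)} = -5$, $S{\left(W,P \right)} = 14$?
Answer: $-22$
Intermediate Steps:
$N = 19$ ($N = 9 - -10 = 9 + 10 = 19$)
$\left(-18 + \left(S{\left(-10,14 \right)} + \left(22 - 59\right)\right)\right) + N = \left(-18 + \left(14 + \left(22 - 59\right)\right)\right) + 19 = \left(-18 + \left(14 - 37\right)\right) + 19 = \left(-18 - 23\right) + 19 = -41 + 19 = -22$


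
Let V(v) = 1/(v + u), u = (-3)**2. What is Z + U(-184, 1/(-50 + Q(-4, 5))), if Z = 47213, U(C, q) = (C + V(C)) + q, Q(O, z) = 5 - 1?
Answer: 378583229/8050 ≈ 47029.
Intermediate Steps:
u = 9
Q(O, z) = 4
V(v) = 1/(9 + v) (V(v) = 1/(v + 9) = 1/(9 + v))
U(C, q) = C + q + 1/(9 + C) (U(C, q) = (C + 1/(9 + C)) + q = C + q + 1/(9 + C))
Z + U(-184, 1/(-50 + Q(-4, 5))) = 47213 + (1 + (9 - 184)*(-184 + 1/(-50 + 4)))/(9 - 184) = 47213 + (1 - 175*(-184 + 1/(-46)))/(-175) = 47213 - (1 - 175*(-184 - 1/46))/175 = 47213 - (1 - 175*(-8465/46))/175 = 47213 - (1 + 1481375/46)/175 = 47213 - 1/175*1481421/46 = 47213 - 1481421/8050 = 378583229/8050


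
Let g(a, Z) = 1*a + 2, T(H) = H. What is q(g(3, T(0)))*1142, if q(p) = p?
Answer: 5710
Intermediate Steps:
g(a, Z) = 2 + a (g(a, Z) = a + 2 = 2 + a)
q(g(3, T(0)))*1142 = (2 + 3)*1142 = 5*1142 = 5710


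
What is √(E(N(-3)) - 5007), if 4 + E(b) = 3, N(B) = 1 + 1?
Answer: 4*I*√313 ≈ 70.767*I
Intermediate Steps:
N(B) = 2
E(b) = -1 (E(b) = -4 + 3 = -1)
√(E(N(-3)) - 5007) = √(-1 - 5007) = √(-5008) = 4*I*√313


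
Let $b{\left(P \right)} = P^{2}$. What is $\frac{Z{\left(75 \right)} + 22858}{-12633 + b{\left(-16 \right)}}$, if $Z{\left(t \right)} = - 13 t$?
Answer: $- \frac{21883}{12377} \approx -1.768$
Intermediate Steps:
$\frac{Z{\left(75 \right)} + 22858}{-12633 + b{\left(-16 \right)}} = \frac{\left(-13\right) 75 + 22858}{-12633 + \left(-16\right)^{2}} = \frac{-975 + 22858}{-12633 + 256} = \frac{21883}{-12377} = 21883 \left(- \frac{1}{12377}\right) = - \frac{21883}{12377}$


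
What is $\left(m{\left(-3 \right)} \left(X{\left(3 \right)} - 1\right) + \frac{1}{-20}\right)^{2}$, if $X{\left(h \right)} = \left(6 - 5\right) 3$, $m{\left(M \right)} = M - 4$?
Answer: $\frac{78961}{400} \approx 197.4$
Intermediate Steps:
$m{\left(M \right)} = -4 + M$
$X{\left(h \right)} = 3$ ($X{\left(h \right)} = 1 \cdot 3 = 3$)
$\left(m{\left(-3 \right)} \left(X{\left(3 \right)} - 1\right) + \frac{1}{-20}\right)^{2} = \left(\left(-4 - 3\right) \left(3 - 1\right) + \frac{1}{-20}\right)^{2} = \left(\left(-7\right) 2 - \frac{1}{20}\right)^{2} = \left(-14 - \frac{1}{20}\right)^{2} = \left(- \frac{281}{20}\right)^{2} = \frac{78961}{400}$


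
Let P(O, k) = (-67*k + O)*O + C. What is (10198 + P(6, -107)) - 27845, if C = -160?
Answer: 25243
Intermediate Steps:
P(O, k) = -160 + O*(O - 67*k) (P(O, k) = (-67*k + O)*O - 160 = (O - 67*k)*O - 160 = O*(O - 67*k) - 160 = -160 + O*(O - 67*k))
(10198 + P(6, -107)) - 27845 = (10198 + (-160 + 6² - 67*6*(-107))) - 27845 = (10198 + (-160 + 36 + 43014)) - 27845 = (10198 + 42890) - 27845 = 53088 - 27845 = 25243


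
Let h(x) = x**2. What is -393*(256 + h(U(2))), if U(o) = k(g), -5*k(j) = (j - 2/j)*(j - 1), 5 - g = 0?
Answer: -66206352/625 ≈ -1.0593e+5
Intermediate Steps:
g = 5 (g = 5 - 1*0 = 5 + 0 = 5)
k(j) = -(-1 + j)*(j - 2/j)/5 (k(j) = -(j - 2/j)*(j - 1)/5 = -(j - 2/j)*(-1 + j)/5 = -(-1 + j)*(j - 2/j)/5)
U(o) = -92/25 (U(o) = (1/5)*(-2 + 5*(2 + 5 - 1*5**2))/5 = (1/5)*(1/5)*(-2 + 5*(2 + 5 - 1*25)) = (1/5)*(1/5)*(-2 + 5*(2 + 5 - 25)) = (1/5)*(1/5)*(-2 + 5*(-18)) = (1/5)*(1/5)*(-2 - 90) = (1/5)*(1/5)*(-92) = -92/25)
-393*(256 + h(U(2))) = -393*(256 + (-92/25)**2) = -393*(256 + 8464/625) = -393*168464/625 = -66206352/625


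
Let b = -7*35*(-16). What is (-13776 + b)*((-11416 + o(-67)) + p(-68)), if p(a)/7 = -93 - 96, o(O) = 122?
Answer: 124353152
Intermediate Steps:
p(a) = -1323 (p(a) = 7*(-93 - 96) = 7*(-189) = -1323)
b = 3920 (b = -245*(-16) = 3920)
(-13776 + b)*((-11416 + o(-67)) + p(-68)) = (-13776 + 3920)*((-11416 + 122) - 1323) = -9856*(-11294 - 1323) = -9856*(-12617) = 124353152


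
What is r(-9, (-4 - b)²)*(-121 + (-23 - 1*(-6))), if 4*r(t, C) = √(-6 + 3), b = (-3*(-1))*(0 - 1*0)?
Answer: -69*I*√3/2 ≈ -59.756*I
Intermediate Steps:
b = 0 (b = 3*(0 + 0) = 3*0 = 0)
r(t, C) = I*√3/4 (r(t, C) = √(-6 + 3)/4 = √(-3)/4 = (I*√3)/4 = I*√3/4)
r(-9, (-4 - b)²)*(-121 + (-23 - 1*(-6))) = (I*√3/4)*(-121 + (-23 - 1*(-6))) = (I*√3/4)*(-121 + (-23 + 6)) = (I*√3/4)*(-121 - 17) = (I*√3/4)*(-138) = -69*I*√3/2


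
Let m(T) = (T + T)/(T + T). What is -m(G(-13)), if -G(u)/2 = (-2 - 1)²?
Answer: -1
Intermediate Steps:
G(u) = -18 (G(u) = -2*(-2 - 1)² = -2*(-3)² = -2*9 = -18)
m(T) = 1 (m(T) = (2*T)/((2*T)) = (2*T)*(1/(2*T)) = 1)
-m(G(-13)) = -1*1 = -1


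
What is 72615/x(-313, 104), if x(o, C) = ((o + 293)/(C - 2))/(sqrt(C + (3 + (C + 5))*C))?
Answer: -740673*sqrt(2938) ≈ -4.0147e+7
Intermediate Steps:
x(o, C) = (293 + o)/((-2 + C)*sqrt(C + C*(8 + C))) (x(o, C) = ((293 + o)/(-2 + C))/(sqrt(C + (3 + (5 + C))*C)) = ((293 + o)/(-2 + C))/(sqrt(C + (8 + C)*C)) = ((293 + o)/(-2 + C))/(sqrt(C + C*(8 + C))) = ((293 + o)/(-2 + C))/sqrt(C + C*(8 + C)) = (293 + o)/((-2 + C)*sqrt(C + C*(8 + C))))
72615/x(-313, 104) = 72615/(((293 - 313)/(sqrt(104*(9 + 104))*(-2 + 104)))) = 72615/((-20/(sqrt(104*113)*102))) = 72615/(((1/102)*(-20)/sqrt(11752))) = 72615/(((sqrt(2938)/5876)*(1/102)*(-20))) = 72615/((-5*sqrt(2938)/149838)) = 72615*(-51*sqrt(2938)/5) = -740673*sqrt(2938)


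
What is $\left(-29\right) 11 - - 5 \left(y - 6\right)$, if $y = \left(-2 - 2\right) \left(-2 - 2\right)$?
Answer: $-269$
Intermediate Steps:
$y = 16$ ($y = \left(-4\right) \left(-4\right) = 16$)
$\left(-29\right) 11 - - 5 \left(y - 6\right) = \left(-29\right) 11 - - 5 \left(16 - 6\right) = -319 - \left(-5\right) 10 = -319 - -50 = -319 + 50 = -269$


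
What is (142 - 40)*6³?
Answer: 22032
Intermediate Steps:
(142 - 40)*6³ = 102*216 = 22032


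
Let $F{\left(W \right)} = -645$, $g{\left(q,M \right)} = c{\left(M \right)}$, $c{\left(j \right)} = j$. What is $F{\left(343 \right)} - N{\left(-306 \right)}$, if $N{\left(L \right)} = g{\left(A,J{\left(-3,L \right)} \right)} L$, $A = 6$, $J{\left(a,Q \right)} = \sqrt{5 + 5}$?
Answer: $-645 + 306 \sqrt{10} \approx 322.66$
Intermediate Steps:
$J{\left(a,Q \right)} = \sqrt{10}$
$g{\left(q,M \right)} = M$
$N{\left(L \right)} = L \sqrt{10}$ ($N{\left(L \right)} = \sqrt{10} L = L \sqrt{10}$)
$F{\left(343 \right)} - N{\left(-306 \right)} = -645 - - 306 \sqrt{10} = -645 + 306 \sqrt{10}$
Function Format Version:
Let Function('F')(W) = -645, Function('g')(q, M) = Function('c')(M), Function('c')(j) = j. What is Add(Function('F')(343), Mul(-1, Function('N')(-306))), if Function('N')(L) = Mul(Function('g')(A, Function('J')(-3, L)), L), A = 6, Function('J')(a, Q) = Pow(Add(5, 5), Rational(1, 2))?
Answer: Add(-645, Mul(306, Pow(10, Rational(1, 2)))) ≈ 322.66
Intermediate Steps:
Function('J')(a, Q) = Pow(10, Rational(1, 2))
Function('g')(q, M) = M
Function('N')(L) = Mul(L, Pow(10, Rational(1, 2))) (Function('N')(L) = Mul(Pow(10, Rational(1, 2)), L) = Mul(L, Pow(10, Rational(1, 2))))
Add(Function('F')(343), Mul(-1, Function('N')(-306))) = Add(-645, Mul(-1, Mul(-306, Pow(10, Rational(1, 2))))) = Add(-645, Mul(306, Pow(10, Rational(1, 2))))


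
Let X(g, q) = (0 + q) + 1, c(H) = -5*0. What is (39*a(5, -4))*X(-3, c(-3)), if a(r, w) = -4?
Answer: -156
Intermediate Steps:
c(H) = 0
X(g, q) = 1 + q (X(g, q) = q + 1 = 1 + q)
(39*a(5, -4))*X(-3, c(-3)) = (39*(-4))*(1 + 0) = -156*1 = -156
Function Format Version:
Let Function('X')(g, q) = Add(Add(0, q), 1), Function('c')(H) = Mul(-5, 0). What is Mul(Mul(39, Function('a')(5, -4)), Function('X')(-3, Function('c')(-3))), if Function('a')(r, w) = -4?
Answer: -156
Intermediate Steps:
Function('c')(H) = 0
Function('X')(g, q) = Add(1, q) (Function('X')(g, q) = Add(q, 1) = Add(1, q))
Mul(Mul(39, Function('a')(5, -4)), Function('X')(-3, Function('c')(-3))) = Mul(Mul(39, -4), Add(1, 0)) = Mul(-156, 1) = -156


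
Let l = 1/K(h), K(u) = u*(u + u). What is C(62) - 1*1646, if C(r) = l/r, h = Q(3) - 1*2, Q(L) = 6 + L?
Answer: -10001095/6076 ≈ -1646.0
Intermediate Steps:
h = 7 (h = (6 + 3) - 1*2 = 9 - 2 = 7)
K(u) = 2*u² (K(u) = u*(2*u) = 2*u²)
l = 1/98 (l = 1/(2*7²) = 1/(2*49) = 1/98 ≈ 0.010204)
C(r) = 1/(98*r)
C(62) - 1*1646 = (1/98)/62 - 1*1646 = (1/98)*(1/62) - 1646 = 1/6076 - 1646 = -10001095/6076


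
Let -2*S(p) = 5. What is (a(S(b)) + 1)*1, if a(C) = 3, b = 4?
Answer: 4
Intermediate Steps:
S(p) = -5/2 (S(p) = -½*5 = -5/2)
(a(S(b)) + 1)*1 = (3 + 1)*1 = 4*1 = 4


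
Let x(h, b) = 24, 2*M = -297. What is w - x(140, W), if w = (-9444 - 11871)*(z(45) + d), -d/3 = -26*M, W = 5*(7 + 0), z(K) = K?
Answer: 245932446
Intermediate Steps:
W = 35 (W = 5*7 = 35)
M = -297/2 (M = (½)*(-297) = -297/2 ≈ -148.50)
d = -11583 (d = -(-78)*(-297)/2 = -3*3861 = -11583)
w = 245932470 (w = (-9444 - 11871)*(45 - 11583) = -21315*(-11538) = 245932470)
w - x(140, W) = 245932470 - 1*24 = 245932470 - 24 = 245932446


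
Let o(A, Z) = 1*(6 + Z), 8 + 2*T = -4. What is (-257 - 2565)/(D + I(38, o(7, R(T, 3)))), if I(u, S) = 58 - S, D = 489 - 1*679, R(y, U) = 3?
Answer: 2822/141 ≈ 20.014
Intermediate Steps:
T = -6 (T = -4 + (½)*(-4) = -4 - 2 = -6)
o(A, Z) = 6 + Z
D = -190 (D = 489 - 679 = -190)
(-257 - 2565)/(D + I(38, o(7, R(T, 3)))) = (-257 - 2565)/(-190 + (58 - (6 + 3))) = -2822/(-190 + (58 - 1*9)) = -2822/(-190 + (58 - 9)) = -2822/(-190 + 49) = -2822/(-141) = -2822*(-1/141) = 2822/141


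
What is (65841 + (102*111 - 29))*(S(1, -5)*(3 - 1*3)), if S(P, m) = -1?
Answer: 0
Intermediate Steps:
(65841 + (102*111 - 29))*(S(1, -5)*(3 - 1*3)) = (65841 + (102*111 - 29))*(-(3 - 1*3)) = (65841 + (11322 - 29))*(-(3 - 3)) = (65841 + 11293)*(-1*0) = 77134*0 = 0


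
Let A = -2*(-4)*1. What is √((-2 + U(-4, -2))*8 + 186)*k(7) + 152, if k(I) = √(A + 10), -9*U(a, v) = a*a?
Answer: 152 + 2*√701 ≈ 204.95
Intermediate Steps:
U(a, v) = -a²/9 (U(a, v) = -a*a/9 = -a²/9)
A = 8 (A = 8*1 = 8)
k(I) = 3*√2 (k(I) = √(8 + 10) = √18 = 3*√2)
√((-2 + U(-4, -2))*8 + 186)*k(7) + 152 = √((-2 - ⅑*(-4)²)*8 + 186)*(3*√2) + 152 = √((-2 - ⅑*16)*8 + 186)*(3*√2) + 152 = √((-2 - 16/9)*8 + 186)*(3*√2) + 152 = √(-34/9*8 + 186)*(3*√2) + 152 = √(-272/9 + 186)*(3*√2) + 152 = √(1402/9)*(3*√2) + 152 = (√1402/3)*(3*√2) + 152 = 2*√701 + 152 = 152 + 2*√701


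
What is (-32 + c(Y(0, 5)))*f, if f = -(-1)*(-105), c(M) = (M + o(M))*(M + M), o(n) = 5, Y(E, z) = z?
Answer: -7140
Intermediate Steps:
c(M) = 2*M*(5 + M) (c(M) = (M + 5)*(M + M) = (5 + M)*(2*M) = 2*M*(5 + M))
f = -105 (f = -1*105 = -105)
(-32 + c(Y(0, 5)))*f = (-32 + 2*5*(5 + 5))*(-105) = (-32 + 2*5*10)*(-105) = (-32 + 100)*(-105) = 68*(-105) = -7140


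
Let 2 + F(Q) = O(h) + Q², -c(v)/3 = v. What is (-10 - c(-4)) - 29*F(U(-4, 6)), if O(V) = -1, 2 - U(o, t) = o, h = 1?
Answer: -979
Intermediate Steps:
c(v) = -3*v
U(o, t) = 2 - o
F(Q) = -3 + Q² (F(Q) = -2 + (-1 + Q²) = -3 + Q²)
(-10 - c(-4)) - 29*F(U(-4, 6)) = (-10 - (-3)*(-4)) - 29*(-3 + (2 - 1*(-4))²) = (-10 - 1*12) - 29*(-3 + (2 + 4)²) = (-10 - 12) - 29*(-3 + 6²) = -22 - 29*(-3 + 36) = -22 - 29*33 = -22 - 957 = -979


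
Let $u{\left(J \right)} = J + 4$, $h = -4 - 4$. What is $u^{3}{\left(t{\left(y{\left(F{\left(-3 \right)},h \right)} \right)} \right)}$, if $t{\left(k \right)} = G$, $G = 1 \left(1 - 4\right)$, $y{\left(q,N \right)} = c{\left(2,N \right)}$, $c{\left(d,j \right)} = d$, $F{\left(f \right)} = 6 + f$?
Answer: $1$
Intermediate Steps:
$h = -8$ ($h = -4 - 4 = -8$)
$y{\left(q,N \right)} = 2$
$G = -3$ ($G = 1 \left(-3\right) = -3$)
$t{\left(k \right)} = -3$
$u{\left(J \right)} = 4 + J$
$u^{3}{\left(t{\left(y{\left(F{\left(-3 \right)},h \right)} \right)} \right)} = \left(4 - 3\right)^{3} = 1^{3} = 1$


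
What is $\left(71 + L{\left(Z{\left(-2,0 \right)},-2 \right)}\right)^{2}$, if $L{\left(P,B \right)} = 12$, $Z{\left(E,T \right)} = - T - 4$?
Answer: $6889$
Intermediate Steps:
$Z{\left(E,T \right)} = -4 - T$
$\left(71 + L{\left(Z{\left(-2,0 \right)},-2 \right)}\right)^{2} = \left(71 + 12\right)^{2} = 83^{2} = 6889$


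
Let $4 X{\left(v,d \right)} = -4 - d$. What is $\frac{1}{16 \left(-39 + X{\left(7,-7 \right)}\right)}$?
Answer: $- \frac{1}{612} \approx -0.001634$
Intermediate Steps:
$X{\left(v,d \right)} = -1 - \frac{d}{4}$ ($X{\left(v,d \right)} = \frac{-4 - d}{4} = -1 - \frac{d}{4}$)
$\frac{1}{16 \left(-39 + X{\left(7,-7 \right)}\right)} = \frac{1}{16 \left(-39 - - \frac{3}{4}\right)} = \frac{1}{16 \left(-39 + \left(-1 + \frac{7}{4}\right)\right)} = \frac{1}{16 \left(-39 + \frac{3}{4}\right)} = \frac{1}{16 \left(- \frac{153}{4}\right)} = \frac{1}{-612} = - \frac{1}{612}$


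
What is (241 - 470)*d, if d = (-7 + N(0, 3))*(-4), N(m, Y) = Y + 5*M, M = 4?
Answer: 14656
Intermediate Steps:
N(m, Y) = 20 + Y (N(m, Y) = Y + 5*4 = Y + 20 = 20 + Y)
d = -64 (d = (-7 + (20 + 3))*(-4) = (-7 + 23)*(-4) = 16*(-4) = -64)
(241 - 470)*d = (241 - 470)*(-64) = -229*(-64) = 14656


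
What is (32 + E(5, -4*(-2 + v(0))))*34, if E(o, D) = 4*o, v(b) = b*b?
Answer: 1768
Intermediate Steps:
v(b) = b²
(32 + E(5, -4*(-2 + v(0))))*34 = (32 + 4*5)*34 = (32 + 20)*34 = 52*34 = 1768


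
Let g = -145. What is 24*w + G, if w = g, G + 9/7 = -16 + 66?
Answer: -24019/7 ≈ -3431.3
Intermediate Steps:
G = 341/7 (G = -9/7 + (-16 + 66) = -9/7 + 50 = 341/7 ≈ 48.714)
w = -145
24*w + G = 24*(-145) + 341/7 = -3480 + 341/7 = -24019/7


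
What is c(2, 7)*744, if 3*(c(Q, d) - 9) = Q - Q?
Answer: 6696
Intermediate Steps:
c(Q, d) = 9 (c(Q, d) = 9 + (Q - Q)/3 = 9 + (⅓)*0 = 9 + 0 = 9)
c(2, 7)*744 = 9*744 = 6696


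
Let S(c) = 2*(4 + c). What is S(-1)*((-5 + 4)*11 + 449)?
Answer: 2628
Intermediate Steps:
S(c) = 8 + 2*c
S(-1)*((-5 + 4)*11 + 449) = (8 + 2*(-1))*((-5 + 4)*11 + 449) = (8 - 2)*(-1*11 + 449) = 6*(-11 + 449) = 6*438 = 2628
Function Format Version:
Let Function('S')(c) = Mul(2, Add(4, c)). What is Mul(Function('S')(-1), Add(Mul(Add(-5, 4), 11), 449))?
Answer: 2628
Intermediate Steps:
Function('S')(c) = Add(8, Mul(2, c))
Mul(Function('S')(-1), Add(Mul(Add(-5, 4), 11), 449)) = Mul(Add(8, Mul(2, -1)), Add(Mul(Add(-5, 4), 11), 449)) = Mul(Add(8, -2), Add(Mul(-1, 11), 449)) = Mul(6, Add(-11, 449)) = Mul(6, 438) = 2628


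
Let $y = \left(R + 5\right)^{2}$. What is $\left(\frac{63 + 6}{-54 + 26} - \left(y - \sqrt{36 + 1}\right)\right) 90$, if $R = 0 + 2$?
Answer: $- \frac{64845}{14} + 90 \sqrt{37} \approx -4084.3$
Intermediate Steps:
$R = 2$
$y = 49$ ($y = \left(2 + 5\right)^{2} = 7^{2} = 49$)
$\left(\frac{63 + 6}{-54 + 26} - \left(y - \sqrt{36 + 1}\right)\right) 90 = \left(\frac{63 + 6}{-54 + 26} + \left(\sqrt{36 + 1} - 49\right)\right) 90 = \left(\frac{69}{-28} - \left(49 - \sqrt{37}\right)\right) 90 = \left(69 \left(- \frac{1}{28}\right) - \left(49 - \sqrt{37}\right)\right) 90 = \left(- \frac{69}{28} - \left(49 - \sqrt{37}\right)\right) 90 = \left(- \frac{1441}{28} + \sqrt{37}\right) 90 = - \frac{64845}{14} + 90 \sqrt{37}$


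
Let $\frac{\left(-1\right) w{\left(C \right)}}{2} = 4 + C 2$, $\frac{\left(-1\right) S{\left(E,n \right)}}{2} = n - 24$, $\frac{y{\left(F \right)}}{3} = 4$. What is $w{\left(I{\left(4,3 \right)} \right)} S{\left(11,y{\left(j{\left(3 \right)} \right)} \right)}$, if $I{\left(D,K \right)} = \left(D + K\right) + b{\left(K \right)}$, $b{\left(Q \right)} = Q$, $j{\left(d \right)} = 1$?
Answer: $-1152$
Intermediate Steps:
$I{\left(D,K \right)} = D + 2 K$ ($I{\left(D,K \right)} = \left(D + K\right) + K = D + 2 K$)
$y{\left(F \right)} = 12$ ($y{\left(F \right)} = 3 \cdot 4 = 12$)
$S{\left(E,n \right)} = 48 - 2 n$ ($S{\left(E,n \right)} = - 2 \left(n - 24\right) = - 2 \left(-24 + n\right) = 48 - 2 n$)
$w{\left(C \right)} = -8 - 4 C$ ($w{\left(C \right)} = - 2 \left(4 + C 2\right) = - 2 \left(4 + 2 C\right) = -8 - 4 C$)
$w{\left(I{\left(4,3 \right)} \right)} S{\left(11,y{\left(j{\left(3 \right)} \right)} \right)} = \left(-8 - 4 \left(4 + 2 \cdot 3\right)\right) \left(48 - 24\right) = \left(-8 - 4 \left(4 + 6\right)\right) \left(48 - 24\right) = \left(-8 - 40\right) 24 = \left(-48\right) 24 = -1152$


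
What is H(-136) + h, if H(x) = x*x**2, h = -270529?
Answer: -2785985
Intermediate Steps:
H(x) = x**3
H(-136) + h = (-136)**3 - 270529 = -2515456 - 270529 = -2785985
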